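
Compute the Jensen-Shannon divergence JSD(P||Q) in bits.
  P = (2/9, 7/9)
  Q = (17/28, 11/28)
0.1135 bits

Jensen-Shannon divergence is:
JSD(P||Q) = 0.5 × D_KL(P||M) + 0.5 × D_KL(Q||M)
where M = 0.5 × (P + Q) is the mixture distribution.

M = 0.5 × (2/9, 7/9) + 0.5 × (17/28, 11/28) = (0.414683, 0.585317)

D_KL(P||M) = 0.1190 bits
D_KL(Q||M) = 0.1080 bits

JSD(P||Q) = 0.5 × 0.1190 + 0.5 × 0.1080 = 0.1135 bits

Unlike KL divergence, JSD is symmetric and bounded: 0 ≤ JSD ≤ log(2).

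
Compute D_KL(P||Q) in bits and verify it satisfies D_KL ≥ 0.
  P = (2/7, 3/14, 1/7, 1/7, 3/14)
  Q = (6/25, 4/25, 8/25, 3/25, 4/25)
0.1222 bits

KL divergence satisfies the Gibbs inequality: D_KL(P||Q) ≥ 0 for all distributions P, Q.

D_KL(P||Q) = Σ p(x) log(p(x)/q(x))
Term by term:
  x=0: 2/7 × log_2[(2/7)/(6/25)] = 0.0719
  x=1: 3/14 × log_2[(3/14)/(4/25)] = 0.0903
  x=2: 1/7 × log_2[(1/7)/(8/25)] = -0.1662
  x=3: 1/7 × log_2[(1/7)/(3/25)] = 0.0359
  x=4: 3/14 × log_2[(3/14)/(4/25)] = 0.0903
D_KL(P||Q) = 0.1222 bits

D_KL(P||Q) = 0.1222 ≥ 0 ✓

This non-negativity is a fundamental property: relative entropy cannot be negative because it measures how different Q is from P.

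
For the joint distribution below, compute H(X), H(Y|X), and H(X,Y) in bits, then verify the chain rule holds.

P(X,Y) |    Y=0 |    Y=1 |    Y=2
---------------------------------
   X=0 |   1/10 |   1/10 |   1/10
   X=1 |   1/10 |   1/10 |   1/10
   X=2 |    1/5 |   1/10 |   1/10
H(X,Y) = 3.1219, H(X) = 1.5710, H(Y|X) = 1.5510 (all in bits)

Chain rule: H(X,Y) = H(X) + H(Y|X)

Left side — joint entropy directly:
H(X,Y) = -Σ p(x,y) log p(x,y) = 3.1219 bits

Right side — compute H(Y|X) from the conditional distributions:
P(X) = (3/10, 3/10, 2/5), so H(X) = 1.5710 bits
H(Y|X) = Σ_x P(X=x) · H(Y|X=x):
  P(Y|X=0) = (1/3, 1/3, 1/3), H(Y|X=0) = 1.5850, weight P(X=0) = 3/10
  P(Y|X=1) = (1/3, 1/3, 1/3), H(Y|X=1) = 1.5850, weight P(X=1) = 3/10
  P(Y|X=2) = (1/2, 1/4, 1/4), H(Y|X=2) = 1.5000, weight P(X=2) = 2/5
H(Y|X) = 1.5510 bits

H(X) + H(Y|X) = 1.5710 + 1.5510 = 3.1219 bits

Both sides equal 3.1219 bits. ✓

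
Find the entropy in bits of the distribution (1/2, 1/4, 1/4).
1.5000 bits

Shannon entropy is H(X) = -Σ p(x) log p(x).

For P = (1/2, 1/4, 1/4):
H = -1/2 × log_2(1/2) -1/4 × log_2(1/4) -1/4 × log_2(1/4)
H = 1.5000 bits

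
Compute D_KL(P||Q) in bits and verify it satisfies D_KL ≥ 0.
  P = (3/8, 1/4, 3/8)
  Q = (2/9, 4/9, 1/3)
0.1393 bits

KL divergence satisfies the Gibbs inequality: D_KL(P||Q) ≥ 0 for all distributions P, Q.

D_KL(P||Q) = Σ p(x) log(p(x)/q(x))
Term by term:
  x=0: 3/8 × log_2[(3/8)/(2/9)] = 0.2831
  x=1: 1/4 × log_2[(1/4)/(4/9)] = -0.2075
  x=2: 3/8 × log_2[(3/8)/(1/3)] = 0.0637
D_KL(P||Q) = 0.1393 bits

D_KL(P||Q) = 0.1393 ≥ 0 ✓

This non-negativity is a fundamental property: relative entropy cannot be negative because it measures how different Q is from P.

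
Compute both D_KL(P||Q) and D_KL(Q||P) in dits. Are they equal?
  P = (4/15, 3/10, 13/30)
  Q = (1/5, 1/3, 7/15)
D_KL(P||Q) = 0.0056, D_KL(Q||P) = 0.0053

KL divergence is not symmetric: D_KL(P||Q) ≠ D_KL(Q||P) in general.

D_KL(P||Q) = 0.0056 dits
D_KL(Q||P) = 0.0053 dits

No, they are not equal!

This asymmetry is why KL divergence is not a true distance metric.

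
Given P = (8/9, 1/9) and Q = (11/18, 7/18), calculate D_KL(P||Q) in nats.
0.1939 nats

KL divergence: D_KL(P||Q) = Σ p(x) log(p(x)/q(x))

Computing term by term:
  x=0: 8/9 × log_e[(8/9)/(11/18)] = 8/9 × 0.3747 = 0.3331
  x=1: 1/9 × log_e[(1/9)/(7/18)] = 1/9 × -1.2528 = -0.1392

D_KL(P||Q) = 0.1939 nats

Note: KL divergence is always non-negative and equals 0 iff P = Q.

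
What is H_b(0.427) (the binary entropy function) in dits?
0.2964 dits

The binary entropy function is:
H(p) = -p log(p) - (1-p) log(1-p)

H(0.427) = -0.427 × log_10(0.427) - 0.573 × log_10(0.573)
H(0.427) = 0.2964 dits

Note: Binary entropy is maximized at p=0.5 (H=1 bit) and minimized at p=0 or p=1 (H=0).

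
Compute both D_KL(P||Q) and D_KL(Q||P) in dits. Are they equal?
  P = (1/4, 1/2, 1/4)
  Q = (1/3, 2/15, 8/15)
D_KL(P||Q) = 0.1735, D_KL(Q||P) = 0.1406

KL divergence is not symmetric: D_KL(P||Q) ≠ D_KL(Q||P) in general.

D_KL(P||Q) = 0.1735 dits
D_KL(Q||P) = 0.1406 dits

No, they are not equal!

This asymmetry is why KL divergence is not a true distance metric.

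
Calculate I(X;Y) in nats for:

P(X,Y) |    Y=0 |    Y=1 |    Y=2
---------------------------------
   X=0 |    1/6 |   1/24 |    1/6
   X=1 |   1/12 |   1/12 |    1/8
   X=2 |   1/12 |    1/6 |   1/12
0.0702 nats

Mutual information: I(X;Y) = H(X) + H(Y) - H(X,Y)

Marginals:
P(X) = (3/8, 7/24, 1/3), H(X) = 1.0934 nats
P(Y) = (1/3, 7/24, 3/8), H(Y) = 1.0934 nats

Joint entropy: H(X,Y) = 2.1165 nats

I(X;Y) = 1.0934 + 1.0934 - 2.1165 = 0.0702 nats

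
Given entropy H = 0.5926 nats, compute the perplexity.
1.8087

Perplexity is e^H (or exp(H) for natural log).

H = 0.5926 nats
Perplexity = e^0.5926 = 1.8087

Interpretation: The model's uncertainty is equivalent to choosing uniformly among 1.8 options.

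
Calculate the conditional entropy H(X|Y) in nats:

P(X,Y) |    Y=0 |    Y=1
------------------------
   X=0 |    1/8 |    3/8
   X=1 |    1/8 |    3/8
0.6931 nats

Using the chain rule: H(X|Y) = H(X,Y) - H(Y)

First, compute H(X,Y) = 1.2555 nats

Marginal P(Y) = (1/4, 3/4)
H(Y) = 0.5623 nats

H(X|Y) = H(X,Y) - H(Y) = 1.2555 - 0.5623 = 0.6931 nats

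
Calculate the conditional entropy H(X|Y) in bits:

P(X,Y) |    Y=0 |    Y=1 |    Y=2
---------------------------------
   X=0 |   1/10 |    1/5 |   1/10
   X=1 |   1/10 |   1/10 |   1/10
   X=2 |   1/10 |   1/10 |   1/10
1.5510 bits

Using the chain rule: H(X|Y) = H(X,Y) - H(Y)

First, compute H(X,Y) = 3.1219 bits

Marginal P(Y) = (3/10, 2/5, 3/10)
H(Y) = 1.5710 bits

H(X|Y) = H(X,Y) - H(Y) = 3.1219 - 1.5710 = 1.5510 bits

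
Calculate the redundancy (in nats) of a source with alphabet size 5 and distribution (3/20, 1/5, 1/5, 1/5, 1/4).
0.0126 nats

Redundancy measures how far a source is from maximum entropy:
R = H_max - H(X)

Maximum entropy for 5 symbols: H_max = log_e(5) = 1.6094 nats
Actual entropy: H(X) = 1.5968 nats
Redundancy: R = 1.6094 - 1.5968 = 0.0126 nats

This redundancy represents potential for compression: the source could be compressed by 0.0126 nats per symbol.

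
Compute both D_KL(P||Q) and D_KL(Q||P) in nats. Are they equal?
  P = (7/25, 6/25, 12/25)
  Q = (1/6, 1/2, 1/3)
D_KL(P||Q) = 0.1441, D_KL(Q||P) = 0.1590

KL divergence is not symmetric: D_KL(P||Q) ≠ D_KL(Q||P) in general.

D_KL(P||Q) = 0.1441 nats
D_KL(Q||P) = 0.1590 nats

No, they are not equal!

This asymmetry is why KL divergence is not a true distance metric.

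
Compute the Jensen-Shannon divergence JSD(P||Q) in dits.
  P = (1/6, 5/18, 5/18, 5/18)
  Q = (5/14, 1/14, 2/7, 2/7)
0.0219 dits

Jensen-Shannon divergence is:
JSD(P||Q) = 0.5 × D_KL(P||M) + 0.5 × D_KL(Q||M)
where M = 0.5 × (P + Q) is the mixture distribution.

M = 0.5 × (1/6, 5/18, 5/18, 5/18) + 0.5 × (5/14, 1/14, 2/7, 2/7) = (0.261905, 0.174603, 0.281746, 0.281746)

D_KL(P||M) = 0.0199 dits
D_KL(Q||M) = 0.0239 dits

JSD(P||Q) = 0.5 × 0.0199 + 0.5 × 0.0239 = 0.0219 dits

Unlike KL divergence, JSD is symmetric and bounded: 0 ≤ JSD ≤ log(2).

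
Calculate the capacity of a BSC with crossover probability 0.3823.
0.0403 bits

For a binary symmetric channel (BSC) with error probability p:
Capacity C = 1 - H(p) bits per symbol

where H(p) = -p log₂(p) - (1-p) log₂(1-p) is the binary entropy function.

H(0.3823) = 0.9597 bits
C = 1 - 0.9597 = 0.0403 bits per symbol

This means we can reliably transmit up to 0.0403 bits of information per channel use.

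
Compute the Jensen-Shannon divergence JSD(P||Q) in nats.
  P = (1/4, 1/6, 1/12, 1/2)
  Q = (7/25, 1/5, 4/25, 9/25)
0.0130 nats

Jensen-Shannon divergence is:
JSD(P||Q) = 0.5 × D_KL(P||M) + 0.5 × D_KL(Q||M)
where M = 0.5 × (P + Q) is the mixture distribution.

M = 0.5 × (1/4, 1/6, 1/12, 1/2) + 0.5 × (7/25, 1/5, 4/25, 9/25) = (0.265, 0.183333, 0.121667, 0.43)

D_KL(P||M) = 0.0134 nats
D_KL(Q||M) = 0.0127 nats

JSD(P||Q) = 0.5 × 0.0134 + 0.5 × 0.0127 = 0.0130 nats

Unlike KL divergence, JSD is symmetric and bounded: 0 ≤ JSD ≤ log(2).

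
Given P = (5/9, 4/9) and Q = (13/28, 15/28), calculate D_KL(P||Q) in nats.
0.0167 nats

KL divergence: D_KL(P||Q) = Σ p(x) log(p(x)/q(x))

Computing term by term:
  x=0: 5/9 × log_e[(5/9)/(13/28)] = 5/9 × 0.1795 = 0.0997
  x=1: 4/9 × log_e[(4/9)/(15/28)] = 4/9 × -0.1868 = -0.0830

D_KL(P||Q) = 0.0167 nats

Note: KL divergence is always non-negative and equals 0 iff P = Q.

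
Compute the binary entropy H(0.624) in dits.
0.2875 dits

The binary entropy function is:
H(p) = -p log(p) - (1-p) log(1-p)

H(0.624) = -0.624 × log_10(0.624) - 0.376 × log_10(0.376)
H(0.624) = 0.2875 dits

Note: Binary entropy is maximized at p=0.5 (H=1 bit) and minimized at p=0 or p=1 (H=0).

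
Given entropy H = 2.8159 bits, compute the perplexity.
7.0416

Perplexity is 2^H (or exp(H) for natural log).

H = 2.8159 bits
Perplexity = 2^2.8159 = 7.0416

Interpretation: The model's uncertainty is equivalent to choosing uniformly among 7.0 options.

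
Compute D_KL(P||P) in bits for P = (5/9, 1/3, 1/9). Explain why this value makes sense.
0.0000 bits

KL divergence satisfies the Gibbs inequality: D_KL(P||Q) ≥ 0 for all distributions P, Q.

D_KL(P||Q) = Σ p(x) log(p(x)/q(x))
Each term is p(x) × log_2(p(x)/p(x)) = p(x) × log_2(1) = 0, so the sum is 0.
D_KL(P||Q) = 0.0000 bits

When P = Q, the KL divergence is exactly 0, as there is no 'divergence' between identical distributions.

This non-negativity is a fundamental property: relative entropy cannot be negative because it measures how different Q is from P.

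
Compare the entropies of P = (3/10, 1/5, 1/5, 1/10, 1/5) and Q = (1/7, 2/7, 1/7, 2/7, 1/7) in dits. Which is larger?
P

Computing entropies in dits:
H(P) = 0.6762
H(Q) = 0.6731

Distribution P has higher entropy.

Intuition: The distribution closer to uniform (more spread out) has higher entropy.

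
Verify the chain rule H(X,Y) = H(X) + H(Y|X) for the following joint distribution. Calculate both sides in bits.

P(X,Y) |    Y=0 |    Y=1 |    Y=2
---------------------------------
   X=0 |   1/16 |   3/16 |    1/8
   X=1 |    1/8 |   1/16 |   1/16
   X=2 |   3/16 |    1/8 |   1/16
H(X,Y) = 3.0306, H(X) = 1.5613, H(Y|X) = 1.4694 (all in bits)

Chain rule: H(X,Y) = H(X) + H(Y|X)

Left side — joint entropy directly:
H(X,Y) = -Σ p(x,y) log p(x,y) = 3.0306 bits

Right side — compute H(Y|X) from the conditional distributions:
P(X) = (3/8, 1/4, 3/8), so H(X) = 1.5613 bits
H(Y|X) = Σ_x P(X=x) · H(Y|X=x):
  P(Y|X=0) = (1/6, 1/2, 1/3), H(Y|X=0) = 1.4591, weight P(X=0) = 3/8
  P(Y|X=1) = (1/2, 1/4, 1/4), H(Y|X=1) = 1.5000, weight P(X=1) = 1/4
  P(Y|X=2) = (1/2, 1/3, 1/6), H(Y|X=2) = 1.4591, weight P(X=2) = 3/8
H(Y|X) = 1.4694 bits

H(X) + H(Y|X) = 1.5613 + 1.4694 = 3.0306 bits

Both sides equal 3.0306 bits. ✓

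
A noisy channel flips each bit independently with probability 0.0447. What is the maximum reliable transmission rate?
0.7366 bits

For a binary symmetric channel (BSC) with error probability p:
Capacity C = 1 - H(p) bits per symbol

where H(p) = -p log₂(p) - (1-p) log₂(1-p) is the binary entropy function.

H(0.0447) = 0.2634 bits
C = 1 - 0.2634 = 0.7366 bits per symbol

This means we can reliably transmit up to 0.7366 bits of information per channel use.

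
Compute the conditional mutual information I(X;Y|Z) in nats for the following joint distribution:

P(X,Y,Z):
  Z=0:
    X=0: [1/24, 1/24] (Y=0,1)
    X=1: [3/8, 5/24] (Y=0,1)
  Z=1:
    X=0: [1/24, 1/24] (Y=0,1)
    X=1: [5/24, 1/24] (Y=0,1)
0.0201 nats

Conditional mutual information: I(X;Y|Z) = H(X|Z) + H(Y|Z) - H(X,Y|Z)

H(Z) = 0.6365
H(X,Z) = 1.0751 → H(X|Z) = 0.4386
H(Y,Z) = 1.2650 → H(Y|Z) = 0.6285
H(X,Y,Z) = 1.6835 → H(X,Y|Z) = 1.0470

I(X;Y|Z) = 0.4386 + 0.6285 - 1.0470 = 0.0201 nats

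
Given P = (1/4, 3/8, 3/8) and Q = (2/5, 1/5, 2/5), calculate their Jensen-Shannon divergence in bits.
0.0324 bits

Jensen-Shannon divergence is:
JSD(P||Q) = 0.5 × D_KL(P||M) + 0.5 × D_KL(Q||M)
where M = 0.5 × (P + Q) is the mixture distribution.

M = 0.5 × (1/4, 3/8, 3/8) + 0.5 × (2/5, 1/5, 2/5) = (13/40, 0.2875, 0.3875)

D_KL(P||M) = 0.0314 bits
D_KL(Q||M) = 0.0334 bits

JSD(P||Q) = 0.5 × 0.0314 + 0.5 × 0.0334 = 0.0324 bits

Unlike KL divergence, JSD is symmetric and bounded: 0 ≤ JSD ≤ log(2).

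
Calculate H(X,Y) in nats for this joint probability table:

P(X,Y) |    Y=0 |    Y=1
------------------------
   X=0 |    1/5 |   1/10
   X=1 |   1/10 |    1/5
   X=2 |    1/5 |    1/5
1.7481 nats

Joint entropy is H(X,Y) = -Σ_{x,y} p(x,y) log p(x,y).

Summing over all non-zero entries:
H(X,Y) = -[1/5·log_e(1/5) + 1/10·log_e(1/10) + 1/10·log_e(1/10) + 1/5·log_e(1/5) + 1/5·log_e(1/5) + 1/5·log_e(1/5)]
H(X,Y) = 1.7481 nats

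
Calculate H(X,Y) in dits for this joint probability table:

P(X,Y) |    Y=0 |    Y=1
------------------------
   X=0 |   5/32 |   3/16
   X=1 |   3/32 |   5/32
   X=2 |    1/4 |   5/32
0.7611 dits

Joint entropy is H(X,Y) = -Σ_{x,y} p(x,y) log p(x,y).

Summing over all non-zero entries:
H(X,Y) = -[5/32·log_10(5/32) + 3/16·log_10(3/16) + 3/32·log_10(3/32) + 5/32·log_10(5/32) + 1/4·log_10(1/4) + 5/32·log_10(5/32)]
H(X,Y) = 0.7611 dits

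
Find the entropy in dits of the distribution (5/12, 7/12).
0.2950 dits

Shannon entropy is H(X) = -Σ p(x) log p(x).

For P = (5/12, 7/12):
H = -5/12 × log_10(5/12) -7/12 × log_10(7/12)
H = 0.2950 dits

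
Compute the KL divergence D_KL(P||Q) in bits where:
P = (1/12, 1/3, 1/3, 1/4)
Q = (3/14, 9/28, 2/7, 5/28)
0.0994 bits

KL divergence: D_KL(P||Q) = Σ p(x) log(p(x)/q(x))

Computing term by term:
  x=0: 1/12 × log_2[(1/12)/(3/14)] = 1/12 × -1.3626 = -0.1135
  x=1: 1/3 × log_2[(1/3)/(9/28)] = 1/3 × 0.0525 = 0.0175
  x=2: 1/3 × log_2[(1/3)/(2/7)] = 1/3 × 0.2224 = 0.0741
  x=3: 1/4 × log_2[(1/4)/(5/28)] = 1/4 × 0.4854 = 0.1214

D_KL(P||Q) = 0.0994 bits

Note: KL divergence is always non-negative and equals 0 iff P = Q.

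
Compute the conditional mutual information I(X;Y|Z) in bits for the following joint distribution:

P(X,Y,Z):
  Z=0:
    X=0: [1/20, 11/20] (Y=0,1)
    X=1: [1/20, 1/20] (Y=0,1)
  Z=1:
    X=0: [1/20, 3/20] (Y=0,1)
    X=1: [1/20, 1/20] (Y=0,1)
0.0791 bits

Conditional mutual information: I(X;Y|Z) = H(X|Z) + H(Y|Z) - H(X,Y|Z)

H(Z) = 0.8813
H(X,Z) = 1.5710 → H(X|Z) = 0.6897
H(Y,Z) = 1.5710 → H(Y|Z) = 0.6897
H(X,Y,Z) = 2.1815 → H(X,Y|Z) = 1.3002

I(X;Y|Z) = 0.6897 + 0.6897 - 1.3002 = 0.0791 bits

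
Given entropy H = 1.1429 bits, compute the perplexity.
2.2082

Perplexity is 2^H (or exp(H) for natural log).

H = 1.1429 bits
Perplexity = 2^1.1429 = 2.2082

Interpretation: The model's uncertainty is equivalent to choosing uniformly among 2.2 options.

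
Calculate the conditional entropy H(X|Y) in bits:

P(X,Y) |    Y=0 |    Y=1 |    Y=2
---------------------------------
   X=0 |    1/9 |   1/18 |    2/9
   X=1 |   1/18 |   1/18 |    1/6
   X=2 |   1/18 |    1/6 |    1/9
1.4794 bits

Using the chain rule: H(X|Y) = H(X,Y) - H(Y)

First, compute H(X,Y) = 2.9749 bits

Marginal P(Y) = (2/9, 5/18, 1/2)
H(Y) = 1.4955 bits

H(X|Y) = H(X,Y) - H(Y) = 2.9749 - 1.4955 = 1.4794 bits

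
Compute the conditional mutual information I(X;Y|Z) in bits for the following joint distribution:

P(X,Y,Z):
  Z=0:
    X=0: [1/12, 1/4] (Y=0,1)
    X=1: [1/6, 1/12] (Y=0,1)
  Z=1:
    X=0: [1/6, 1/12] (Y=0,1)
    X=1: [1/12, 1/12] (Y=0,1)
0.0830 bits

Conditional mutual information: I(X;Y|Z) = H(X|Z) + H(Y|Z) - H(X,Y|Z)

H(Z) = 0.9799
H(X,Z) = 1.9591 → H(X|Z) = 0.9793
H(Y,Z) = 1.9591 → H(Y|Z) = 0.9793
H(X,Y,Z) = 2.8554 → H(X,Y|Z) = 1.8755

I(X;Y|Z) = 0.9793 + 0.9793 - 1.8755 = 0.0830 bits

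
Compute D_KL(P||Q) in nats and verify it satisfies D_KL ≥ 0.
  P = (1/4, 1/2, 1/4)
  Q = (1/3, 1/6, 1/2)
0.3041 nats

KL divergence satisfies the Gibbs inequality: D_KL(P||Q) ≥ 0 for all distributions P, Q.

D_KL(P||Q) = Σ p(x) log(p(x)/q(x))
Term by term:
  x=0: 1/4 × log_e[(1/4)/(1/3)] = -0.0719
  x=1: 1/2 × log_e[(1/2)/(1/6)] = 0.5493
  x=2: 1/4 × log_e[(1/4)/(1/2)] = -0.1733
D_KL(P||Q) = 0.3041 nats

D_KL(P||Q) = 0.3041 ≥ 0 ✓

This non-negativity is a fundamental property: relative entropy cannot be negative because it measures how different Q is from P.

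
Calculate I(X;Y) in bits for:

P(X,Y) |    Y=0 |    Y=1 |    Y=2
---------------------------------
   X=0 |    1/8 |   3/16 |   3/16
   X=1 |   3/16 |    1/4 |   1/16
0.0627 bits

Mutual information: I(X;Y) = H(X) + H(Y) - H(X,Y)

Marginals:
P(X) = (1/2, 1/2), H(X) = 1.0000 bits
P(Y) = (5/16, 7/16, 1/4), H(Y) = 1.5462 bits

Joint entropy: H(X,Y) = 2.4835 bits

I(X;Y) = 1.0000 + 1.5462 - 2.4835 = 0.0627 bits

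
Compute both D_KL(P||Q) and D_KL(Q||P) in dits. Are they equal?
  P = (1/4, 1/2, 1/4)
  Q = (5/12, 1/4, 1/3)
D_KL(P||Q) = 0.0638, D_KL(Q||P) = 0.0588

KL divergence is not symmetric: D_KL(P||Q) ≠ D_KL(Q||P) in general.

D_KL(P||Q) = 0.0638 dits
D_KL(Q||P) = 0.0588 dits

No, they are not equal!

This asymmetry is why KL divergence is not a true distance metric.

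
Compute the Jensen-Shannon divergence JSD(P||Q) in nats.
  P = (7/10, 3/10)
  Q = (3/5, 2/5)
0.0055 nats

Jensen-Shannon divergence is:
JSD(P||Q) = 0.5 × D_KL(P||M) + 0.5 × D_KL(Q||M)
where M = 0.5 × (P + Q) is the mixture distribution.

M = 0.5 × (7/10, 3/10) + 0.5 × (3/5, 2/5) = (13/20, 7/20)

D_KL(P||M) = 0.0056 nats
D_KL(Q||M) = 0.0054 nats

JSD(P||Q) = 0.5 × 0.0056 + 0.5 × 0.0054 = 0.0055 nats

Unlike KL divergence, JSD is symmetric and bounded: 0 ≤ JSD ≤ log(2).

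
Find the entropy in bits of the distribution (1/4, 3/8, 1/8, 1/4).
1.9056 bits

Shannon entropy is H(X) = -Σ p(x) log p(x).

For P = (1/4, 3/8, 1/8, 1/4):
H = -1/4 × log_2(1/4) -3/8 × log_2(3/8) -1/8 × log_2(1/8) -1/4 × log_2(1/4)
H = 1.9056 bits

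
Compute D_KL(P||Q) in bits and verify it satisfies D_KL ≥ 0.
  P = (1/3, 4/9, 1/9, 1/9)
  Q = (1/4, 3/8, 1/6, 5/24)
0.0815 bits

KL divergence satisfies the Gibbs inequality: D_KL(P||Q) ≥ 0 for all distributions P, Q.

D_KL(P||Q) = Σ p(x) log(p(x)/q(x))
Term by term:
  x=0: 1/3 × log_2[(1/3)/(1/4)] = 0.1383
  x=1: 4/9 × log_2[(4/9)/(3/8)] = 0.1089
  x=2: 1/9 × log_2[(1/9)/(1/6)] = -0.0650
  x=3: 1/9 × log_2[(1/9)/(5/24)] = -0.1008
D_KL(P||Q) = 0.0815 bits

D_KL(P||Q) = 0.0815 ≥ 0 ✓

This non-negativity is a fundamental property: relative entropy cannot be negative because it measures how different Q is from P.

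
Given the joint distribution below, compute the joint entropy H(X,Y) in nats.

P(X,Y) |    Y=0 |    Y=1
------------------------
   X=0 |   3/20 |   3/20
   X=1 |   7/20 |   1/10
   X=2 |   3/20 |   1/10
1.6817 nats

Joint entropy is H(X,Y) = -Σ_{x,y} p(x,y) log p(x,y).

Summing over all non-zero entries:
H(X,Y) = -[3/20·log_e(3/20) + 3/20·log_e(3/20) + 7/20·log_e(7/20) + 1/10·log_e(1/10) + 3/20·log_e(3/20) + 1/10·log_e(1/10)]
H(X,Y) = 1.6817 nats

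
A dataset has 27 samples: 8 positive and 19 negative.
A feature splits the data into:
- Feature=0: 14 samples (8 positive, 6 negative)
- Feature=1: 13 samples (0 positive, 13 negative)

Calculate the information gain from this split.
0.3659 bits

Information Gain = H(Y) - H(Y|Feature)

Before split:
P(positive) = 8/27 = 0.2963
H(Y) = 0.8767 bits

After split:
Feature=0: H = 0.9852 bits (weight = 14/27)
Feature=1: H = 0.0000 bits (weight = 13/27)
H(Y|Feature) = (14/27)×0.9852 + (13/27)×0.0000 = 0.5109 bits

Information Gain = 0.8767 - 0.5109 = 0.3659 bits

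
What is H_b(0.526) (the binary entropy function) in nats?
0.6918 nats

The binary entropy function is:
H(p) = -p log(p) - (1-p) log(1-p)

H(0.526) = -0.526 × log_e(0.526) - 0.474 × log_e(0.474)
H(0.526) = 0.6918 nats

Note: Binary entropy is maximized at p=0.5 (H=1 bit) and minimized at p=0 or p=1 (H=0).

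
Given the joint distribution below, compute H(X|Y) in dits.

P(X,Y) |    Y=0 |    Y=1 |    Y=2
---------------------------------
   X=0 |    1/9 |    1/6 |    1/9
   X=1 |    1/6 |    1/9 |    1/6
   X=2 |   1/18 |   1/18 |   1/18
0.4392 dits

Using the chain rule: H(X|Y) = H(X,Y) - H(Y)

First, compute H(X,Y) = 0.9164 dits

Marginal P(Y) = (1/3, 1/3, 1/3)
H(Y) = 0.4771 dits

H(X|Y) = H(X,Y) - H(Y) = 0.9164 - 0.4771 = 0.4392 dits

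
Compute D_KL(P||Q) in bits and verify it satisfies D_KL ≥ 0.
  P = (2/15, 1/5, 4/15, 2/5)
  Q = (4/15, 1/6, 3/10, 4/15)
0.1079 bits

KL divergence satisfies the Gibbs inequality: D_KL(P||Q) ≥ 0 for all distributions P, Q.

D_KL(P||Q) = Σ p(x) log(p(x)/q(x))
Term by term:
  x=0: 2/15 × log_2[(2/15)/(4/15)] = -0.1333
  x=1: 1/5 × log_2[(1/5)/(1/6)] = 0.0526
  x=2: 4/15 × log_2[(4/15)/(3/10)] = -0.0453
  x=3: 2/5 × log_2[(2/5)/(4/15)] = 0.2340
D_KL(P||Q) = 0.1079 bits

D_KL(P||Q) = 0.1079 ≥ 0 ✓

This non-negativity is a fundamental property: relative entropy cannot be negative because it measures how different Q is from P.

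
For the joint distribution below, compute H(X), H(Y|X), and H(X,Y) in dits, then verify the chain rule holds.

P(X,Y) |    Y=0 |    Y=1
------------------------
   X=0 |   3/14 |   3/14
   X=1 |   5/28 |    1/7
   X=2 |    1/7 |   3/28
H(X,Y) = 0.7657, H(X) = 0.4667, H(Y|X) = 0.2991 (all in dits)

Chain rule: H(X,Y) = H(X) + H(Y|X)

Left side — joint entropy directly:
H(X,Y) = -Σ p(x,y) log p(x,y) = 0.7657 dits

Right side — compute H(Y|X) from the conditional distributions:
P(X) = (3/7, 9/28, 1/4), so H(X) = 0.4667 dits
H(Y|X) = Σ_x P(X=x) · H(Y|X=x):
  P(Y|X=0) = (1/2, 1/2), H(Y|X=0) = 0.3010, weight P(X=0) = 3/7
  P(Y|X=1) = (5/9, 4/9), H(Y|X=1) = 0.2983, weight P(X=1) = 9/28
  P(Y|X=2) = (4/7, 3/7), H(Y|X=2) = 0.2966, weight P(X=2) = 1/4
H(Y|X) = 0.2991 dits

H(X) + H(Y|X) = 0.4667 + 0.2991 = 0.7657 dits

Both sides equal 0.7657 dits. ✓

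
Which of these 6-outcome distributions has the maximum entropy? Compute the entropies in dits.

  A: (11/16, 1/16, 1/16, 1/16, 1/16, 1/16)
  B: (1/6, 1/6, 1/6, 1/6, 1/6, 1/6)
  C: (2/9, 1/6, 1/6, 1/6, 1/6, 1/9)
B

For a discrete distribution over n outcomes, entropy is maximized by the uniform distribution.

Computing entropies:
H(A) = 0.4882 dits
H(B) = 0.7782 dits
H(C) = 0.7700 dits

The uniform distribution (where all probabilities equal 1/6) achieves the maximum entropy of log_10(6) = 0.7782 dits.

Distribution B has the highest entropy.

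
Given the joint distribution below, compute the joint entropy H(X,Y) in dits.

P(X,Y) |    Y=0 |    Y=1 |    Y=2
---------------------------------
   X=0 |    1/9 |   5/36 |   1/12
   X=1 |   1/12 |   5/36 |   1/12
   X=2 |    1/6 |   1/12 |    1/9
0.9396 dits

Joint entropy is H(X,Y) = -Σ_{x,y} p(x,y) log p(x,y).

Summing over all non-zero entries:
H(X,Y) = -[1/9·log_10(1/9) + 5/36·log_10(5/36) + 1/12·log_10(1/12) + 1/12·log_10(1/12) + 5/36·log_10(5/36) + 1/12·log_10(1/12) + 1/6·log_10(1/6) + 1/12·log_10(1/12) + 1/9·log_10(1/9)]
H(X,Y) = 0.9396 dits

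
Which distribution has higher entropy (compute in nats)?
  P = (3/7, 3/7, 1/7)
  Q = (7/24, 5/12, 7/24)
Q

Computing entropies in nats:
H(P) = 1.0042
H(Q) = 1.0835

Distribution Q has higher entropy.

Intuition: The distribution closer to uniform (more spread out) has higher entropy.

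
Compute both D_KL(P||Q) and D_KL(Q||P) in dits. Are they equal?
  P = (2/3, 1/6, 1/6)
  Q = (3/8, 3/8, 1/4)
D_KL(P||Q) = 0.0785, D_KL(Q||P) = 0.0824

KL divergence is not symmetric: D_KL(P||Q) ≠ D_KL(Q||P) in general.

D_KL(P||Q) = 0.0785 dits
D_KL(Q||P) = 0.0824 dits

No, they are not equal!

This asymmetry is why KL divergence is not a true distance metric.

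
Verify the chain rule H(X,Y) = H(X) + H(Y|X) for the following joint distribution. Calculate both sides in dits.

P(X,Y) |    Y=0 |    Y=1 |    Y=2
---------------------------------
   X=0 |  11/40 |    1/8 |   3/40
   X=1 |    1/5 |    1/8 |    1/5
H(X,Y) = 0.7439, H(X) = 0.3005, H(Y|X) = 0.4434 (all in dits)

Chain rule: H(X,Y) = H(X) + H(Y|X)

Left side — joint entropy directly:
H(X,Y) = -Σ p(x,y) log p(x,y) = 0.7439 dits

Right side — compute H(Y|X) from the conditional distributions:
P(X) = (19/40, 21/40), so H(X) = 0.3005 dits
H(Y|X) = Σ_x P(X=x) · H(Y|X=x):
  P(Y|X=0) = (11/19, 5/19, 3/19), H(Y|X=0) = 0.4166, weight P(X=0) = 19/40
  P(Y|X=1) = (8/21, 5/21, 8/21), H(Y|X=1) = 0.4677, weight P(X=1) = 21/40
H(Y|X) = 0.4434 dits

H(X) + H(Y|X) = 0.3005 + 0.4434 = 0.7439 dits

Both sides equal 0.7439 dits. ✓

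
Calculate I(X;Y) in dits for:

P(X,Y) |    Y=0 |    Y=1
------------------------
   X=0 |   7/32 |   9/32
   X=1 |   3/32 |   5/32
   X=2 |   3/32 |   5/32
0.0009 dits

Mutual information: I(X;Y) = H(X) + H(Y) - H(X,Y)

Marginals:
P(X) = (1/2, 1/4, 1/4), H(X) = 0.4515 dits
P(Y) = (13/32, 19/32), H(Y) = 0.2934 dits

Joint entropy: H(X,Y) = 0.7440 dits

I(X;Y) = 0.4515 + 0.2934 - 0.7440 = 0.0009 dits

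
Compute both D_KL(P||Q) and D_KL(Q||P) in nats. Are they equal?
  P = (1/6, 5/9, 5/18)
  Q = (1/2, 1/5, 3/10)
D_KL(P||Q) = 0.3631, D_KL(Q||P) = 0.3681

KL divergence is not symmetric: D_KL(P||Q) ≠ D_KL(Q||P) in general.

D_KL(P||Q) = 0.3631 nats
D_KL(Q||P) = 0.3681 nats

No, they are not equal!

This asymmetry is why KL divergence is not a true distance metric.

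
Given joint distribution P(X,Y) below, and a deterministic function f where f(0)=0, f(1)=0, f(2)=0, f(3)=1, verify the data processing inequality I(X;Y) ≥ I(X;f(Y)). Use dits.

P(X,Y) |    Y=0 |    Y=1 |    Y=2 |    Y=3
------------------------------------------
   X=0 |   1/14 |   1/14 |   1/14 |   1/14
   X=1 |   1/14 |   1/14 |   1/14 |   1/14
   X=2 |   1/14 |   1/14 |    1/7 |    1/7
I(X;Y) = 0.0061, I(X;f(Y)) = 0.0018, inequality holds: 0.0061 ≥ 0.0018

Data Processing Inequality: For any Markov chain X → Y → Z, we have I(X;Y) ≥ I(X;Z).

Here Z = f(Y) is a deterministic function of Y, forming X → Y → Z.

Original I(X;Y) = 0.0061 dits

After applying f:
P(X,Z) where Z=f(Y):
- P(X,Z=0) = P(X,Y=0) + P(X,Y=1) + P(X,Y=2)
- P(X,Z=1) = P(X,Y=3)

I(X;Z) = I(X;f(Y)) = 0.0018 dits

Verification: 0.0061 ≥ 0.0018 ✓

Information cannot be created by processing; the function f can only lose information about X.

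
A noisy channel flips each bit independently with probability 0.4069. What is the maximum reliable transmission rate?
0.0252 bits

For a binary symmetric channel (BSC) with error probability p:
Capacity C = 1 - H(p) bits per symbol

where H(p) = -p log₂(p) - (1-p) log₂(1-p) is the binary entropy function.

H(0.4069) = 0.9748 bits
C = 1 - 0.9748 = 0.0252 bits per symbol

This means we can reliably transmit up to 0.0252 bits of information per channel use.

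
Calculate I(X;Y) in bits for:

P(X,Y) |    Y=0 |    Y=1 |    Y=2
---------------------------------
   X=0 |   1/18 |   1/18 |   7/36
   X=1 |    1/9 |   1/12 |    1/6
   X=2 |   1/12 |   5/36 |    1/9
0.0551 bits

Mutual information: I(X;Y) = H(X) + H(Y) - H(X,Y)

Marginals:
P(X) = (11/36, 13/36, 1/3), H(X) = 1.5816 bits
P(Y) = (1/4, 5/18, 17/36), H(Y) = 1.5245 bits

Joint entropy: H(X,Y) = 3.0510 bits

I(X;Y) = 1.5816 + 1.5245 - 3.0510 = 0.0551 bits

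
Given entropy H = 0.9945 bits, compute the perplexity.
1.9924

Perplexity is 2^H (or exp(H) for natural log).

H = 0.9945 bits
Perplexity = 2^0.9945 = 1.9924

Interpretation: The model's uncertainty is equivalent to choosing uniformly among 2.0 options.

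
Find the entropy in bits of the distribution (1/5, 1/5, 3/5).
1.3710 bits

Shannon entropy is H(X) = -Σ p(x) log p(x).

For P = (1/5, 1/5, 3/5):
H = -1/5 × log_2(1/5) -1/5 × log_2(1/5) -3/5 × log_2(3/5)
H = 1.3710 bits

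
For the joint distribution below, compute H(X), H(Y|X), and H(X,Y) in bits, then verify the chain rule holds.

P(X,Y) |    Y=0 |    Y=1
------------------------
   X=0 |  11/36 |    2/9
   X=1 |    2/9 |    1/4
H(X,Y) = 1.9871, H(X) = 0.9978, H(Y|X) = 0.9893 (all in bits)

Chain rule: H(X,Y) = H(X) + H(Y|X)

Left side — joint entropy directly:
H(X,Y) = -Σ p(x,y) log p(x,y) = 1.9871 bits

Right side — compute H(Y|X) from the conditional distributions:
P(X) = (19/36, 17/36), so H(X) = 0.9978 bits
H(Y|X) = Σ_x P(X=x) · H(Y|X=x):
  P(Y|X=0) = (11/19, 8/19), H(Y|X=0) = 0.9819, weight P(X=0) = 19/36
  P(Y|X=1) = (8/17, 9/17), H(Y|X=1) = 0.9975, weight P(X=1) = 17/36
H(Y|X) = 0.9893 bits

H(X) + H(Y|X) = 0.9978 + 0.9893 = 1.9871 bits

Both sides equal 1.9871 bits. ✓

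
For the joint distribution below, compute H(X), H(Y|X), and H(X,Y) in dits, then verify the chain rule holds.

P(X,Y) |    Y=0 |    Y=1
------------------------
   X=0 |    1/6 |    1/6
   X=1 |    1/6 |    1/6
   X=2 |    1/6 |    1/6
H(X,Y) = 0.7782, H(X) = 0.4771, H(Y|X) = 0.3010 (all in dits)

Chain rule: H(X,Y) = H(X) + H(Y|X)

Left side — joint entropy directly:
H(X,Y) = -Σ p(x,y) log p(x,y) = 0.7782 dits

Right side — compute H(Y|X) from the conditional distributions:
P(X) = (1/3, 1/3, 1/3), so H(X) = 0.4771 dits
H(Y|X) = Σ_x P(X=x) · H(Y|X=x):
  P(Y|X=0) = (1/2, 1/2), H(Y|X=0) = 0.3010, weight P(X=0) = 1/3
  P(Y|X=1) = (1/2, 1/2), H(Y|X=1) = 0.3010, weight P(X=1) = 1/3
  P(Y|X=2) = (1/2, 1/2), H(Y|X=2) = 0.3010, weight P(X=2) = 1/3
H(Y|X) = 0.3010 dits

H(X) + H(Y|X) = 0.4771 + 0.3010 = 0.7782 dits

Both sides equal 0.7782 dits. ✓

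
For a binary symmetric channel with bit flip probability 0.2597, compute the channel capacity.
0.1737 bits

For a binary symmetric channel (BSC) with error probability p:
Capacity C = 1 - H(p) bits per symbol

where H(p) = -p log₂(p) - (1-p) log₂(1-p) is the binary entropy function.

H(0.2597) = 0.8263 bits
C = 1 - 0.8263 = 0.1737 bits per symbol

This means we can reliably transmit up to 0.1737 bits of information per channel use.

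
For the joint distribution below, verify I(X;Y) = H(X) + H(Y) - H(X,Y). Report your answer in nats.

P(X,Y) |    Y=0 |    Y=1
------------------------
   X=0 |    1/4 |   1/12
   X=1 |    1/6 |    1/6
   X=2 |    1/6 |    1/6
I(X;Y) = 0.0297 nats

Mutual information has multiple equivalent forms:
- I(X;Y) = H(X) - H(X|Y)
- I(X;Y) = H(Y) - H(Y|X)
- I(X;Y) = H(X) + H(Y) - H(X,Y)

Computing all quantities:
H(X) = 1.0986, H(Y) = 0.6792, H(X,Y) = 1.7482
H(X|Y) = 1.0690, H(Y|X) = 0.6495

Verification:
H(X) - H(X|Y) = 1.0986 - 1.0690 = 0.0297
H(Y) - H(Y|X) = 0.6792 - 0.6495 = 0.0297
H(X) + H(Y) - H(X,Y) = 1.0986 + 0.6792 - 1.7482 = 0.0297

All forms give I(X;Y) = 0.0297 nats. ✓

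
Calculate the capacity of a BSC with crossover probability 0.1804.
0.3190 bits

For a binary symmetric channel (BSC) with error probability p:
Capacity C = 1 - H(p) bits per symbol

where H(p) = -p log₂(p) - (1-p) log₂(1-p) is the binary entropy function.

H(0.1804) = 0.6810 bits
C = 1 - 0.6810 = 0.3190 bits per symbol

This means we can reliably transmit up to 0.3190 bits of information per channel use.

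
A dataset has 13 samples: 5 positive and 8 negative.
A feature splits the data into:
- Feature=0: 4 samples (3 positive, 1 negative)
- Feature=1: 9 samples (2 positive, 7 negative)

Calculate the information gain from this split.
0.1825 bits

Information Gain = H(Y) - H(Y|Feature)

Before split:
P(positive) = 5/13 = 0.3846
H(Y) = 0.9612 bits

After split:
Feature=0: H = 0.8113 bits (weight = 4/13)
Feature=1: H = 0.7642 bits (weight = 9/13)
H(Y|Feature) = (4/13)×0.8113 + (9/13)×0.7642 = 0.7787 bits

Information Gain = 0.9612 - 0.7787 = 0.1825 bits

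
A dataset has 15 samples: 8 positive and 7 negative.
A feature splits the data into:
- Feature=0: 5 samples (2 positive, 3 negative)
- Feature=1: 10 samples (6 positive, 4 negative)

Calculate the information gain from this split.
0.0258 bits

Information Gain = H(Y) - H(Y|Feature)

Before split:
P(positive) = 8/15 = 0.5333
H(Y) = 0.9968 bits

After split:
Feature=0: H = 0.9710 bits (weight = 5/15)
Feature=1: H = 0.9710 bits (weight = 10/15)
H(Y|Feature) = (5/15)×0.9710 + (10/15)×0.9710 = 0.9710 bits

Information Gain = 0.9968 - 0.9710 = 0.0258 bits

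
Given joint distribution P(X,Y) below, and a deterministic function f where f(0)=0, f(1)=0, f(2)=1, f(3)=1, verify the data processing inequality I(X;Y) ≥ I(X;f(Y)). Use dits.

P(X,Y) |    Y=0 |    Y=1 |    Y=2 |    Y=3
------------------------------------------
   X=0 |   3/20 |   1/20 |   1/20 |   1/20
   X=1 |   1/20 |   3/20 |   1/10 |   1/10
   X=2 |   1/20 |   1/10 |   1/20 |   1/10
I(X;Y) = 0.0331, I(X;f(Y)) = 0.0052, inequality holds: 0.0331 ≥ 0.0052

Data Processing Inequality: For any Markov chain X → Y → Z, we have I(X;Y) ≥ I(X;Z).

Here Z = f(Y) is a deterministic function of Y, forming X → Y → Z.

Original I(X;Y) = 0.0331 dits

After applying f:
P(X,Z) where Z=f(Y):
- P(X,Z=0) = P(X,Y=0) + P(X,Y=1)
- P(X,Z=1) = P(X,Y=2) + P(X,Y=3)

I(X;Z) = I(X;f(Y)) = 0.0052 dits

Verification: 0.0331 ≥ 0.0052 ✓

Information cannot be created by processing; the function f can only lose information about X.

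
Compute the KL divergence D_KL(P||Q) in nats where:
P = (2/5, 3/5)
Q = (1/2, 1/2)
0.0201 nats

KL divergence: D_KL(P||Q) = Σ p(x) log(p(x)/q(x))

Computing term by term:
  x=0: 2/5 × log_e[(2/5)/(1/2)] = 2/5 × -0.2231 = -0.0893
  x=1: 3/5 × log_e[(3/5)/(1/2)] = 3/5 × 0.1823 = 0.1094

D_KL(P||Q) = 0.0201 nats

Note: KL divergence is always non-negative and equals 0 iff P = Q.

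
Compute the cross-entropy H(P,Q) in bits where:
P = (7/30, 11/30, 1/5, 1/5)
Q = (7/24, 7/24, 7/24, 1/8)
2.0221 bits

Cross-entropy: H(P,Q) = -Σ p(x) log q(x)

Alternatively: H(P,Q) = H(P) + D_KL(P||Q)
H(P) = 1.9494 bits
D_KL(P||Q) = 0.0727 bits

H(P,Q) = 1.9494 + 0.0727 = 2.0221 bits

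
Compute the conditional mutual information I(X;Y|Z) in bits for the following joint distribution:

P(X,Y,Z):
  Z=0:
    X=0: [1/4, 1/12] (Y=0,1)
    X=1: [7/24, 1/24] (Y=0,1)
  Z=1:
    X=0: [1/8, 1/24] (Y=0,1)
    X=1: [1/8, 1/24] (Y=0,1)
0.0125 bits

Conditional mutual information: I(X;Y|Z) = H(X|Z) + H(Y|Z) - H(X,Y|Z)

H(Z) = 0.9183
H(X,Z) = 1.9183 → H(X|Z) = 1.0000
H(Y,Z) = 1.6529 → H(Y|Z) = 0.7346
H(X,Y,Z) = 2.6403 → H(X,Y|Z) = 1.7220

I(X;Y|Z) = 1.0000 + 0.7346 - 1.7220 = 0.0125 bits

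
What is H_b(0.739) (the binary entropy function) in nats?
0.5741 nats

The binary entropy function is:
H(p) = -p log(p) - (1-p) log(1-p)

H(0.739) = -0.739 × log_e(0.739) - 0.261 × log_e(0.261)
H(0.739) = 0.5741 nats

Note: Binary entropy is maximized at p=0.5 (H=1 bit) and minimized at p=0 or p=1 (H=0).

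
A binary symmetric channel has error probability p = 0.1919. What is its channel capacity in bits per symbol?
0.2946 bits

For a binary symmetric channel (BSC) with error probability p:
Capacity C = 1 - H(p) bits per symbol

where H(p) = -p log₂(p) - (1-p) log₂(1-p) is the binary entropy function.

H(0.1919) = 0.7054 bits
C = 1 - 0.7054 = 0.2946 bits per symbol

This means we can reliably transmit up to 0.2946 bits of information per channel use.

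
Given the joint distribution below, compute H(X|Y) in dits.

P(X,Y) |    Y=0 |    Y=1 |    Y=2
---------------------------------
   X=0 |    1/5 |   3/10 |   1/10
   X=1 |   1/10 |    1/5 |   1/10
0.2893 dits

Using the chain rule: H(X|Y) = H(X,Y) - H(Y)

First, compute H(X,Y) = 0.7365 dits

Marginal P(Y) = (3/10, 1/2, 1/5)
H(Y) = 0.4472 dits

H(X|Y) = H(X,Y) - H(Y) = 0.7365 - 0.4472 = 0.2893 dits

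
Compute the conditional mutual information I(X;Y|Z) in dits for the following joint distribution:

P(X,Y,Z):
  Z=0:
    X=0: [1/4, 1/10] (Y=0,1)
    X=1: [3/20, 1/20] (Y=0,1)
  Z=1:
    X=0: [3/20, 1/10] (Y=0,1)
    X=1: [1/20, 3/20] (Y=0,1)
0.0125 dits

Conditional mutual information: I(X;Y|Z) = H(X|Z) + H(Y|Z) - H(X,Y|Z)

H(Z) = 0.2989
H(X,Z) = 0.5897 → H(X|Z) = 0.2908
H(Y,Z) = 0.5731 → H(Y|Z) = 0.2742
H(X,Y,Z) = 0.8514 → H(X,Y|Z) = 0.5525

I(X;Y|Z) = 0.2908 + 0.2742 - 0.5525 = 0.0125 dits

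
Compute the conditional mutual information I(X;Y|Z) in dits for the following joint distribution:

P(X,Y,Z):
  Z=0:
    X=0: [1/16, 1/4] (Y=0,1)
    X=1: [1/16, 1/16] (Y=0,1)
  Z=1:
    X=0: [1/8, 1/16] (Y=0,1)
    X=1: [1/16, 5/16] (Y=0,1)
0.0384 dits

Conditional mutual information: I(X;Y|Z) = H(X|Z) + H(Y|Z) - H(X,Y|Z)

H(Z) = 0.2976
H(X,Z) = 0.5668 → H(X|Z) = 0.2692
H(Y,Z) = 0.5668 → H(Y|Z) = 0.2692
H(X,Y,Z) = 0.7975 → H(X,Y|Z) = 0.4999

I(X;Y|Z) = 0.2692 + 0.2692 - 0.4999 = 0.0384 dits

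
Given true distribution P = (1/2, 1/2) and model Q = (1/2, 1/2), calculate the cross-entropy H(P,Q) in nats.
0.6931 nats

Cross-entropy: H(P,Q) = -Σ p(x) log q(x)

Alternatively: H(P,Q) = H(P) + D_KL(P||Q)
H(P) = 0.6931 nats
D_KL(P||Q) = 0.0000 nats

H(P,Q) = 0.6931 + 0.0000 = 0.6931 nats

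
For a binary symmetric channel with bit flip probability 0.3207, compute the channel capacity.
0.0949 bits

For a binary symmetric channel (BSC) with error probability p:
Capacity C = 1 - H(p) bits per symbol

where H(p) = -p log₂(p) - (1-p) log₂(1-p) is the binary entropy function.

H(0.3207) = 0.9051 bits
C = 1 - 0.9051 = 0.0949 bits per symbol

This means we can reliably transmit up to 0.0949 bits of information per channel use.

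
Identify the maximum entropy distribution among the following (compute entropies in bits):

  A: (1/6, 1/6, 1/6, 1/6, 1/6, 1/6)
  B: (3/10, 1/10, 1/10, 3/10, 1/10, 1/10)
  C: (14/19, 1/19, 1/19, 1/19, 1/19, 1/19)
A

For a discrete distribution over n outcomes, entropy is maximized by the uniform distribution.

Computing entropies:
H(A) = 2.5850 bits
H(B) = 2.3710 bits
H(C) = 1.4425 bits

The uniform distribution (where all probabilities equal 1/6) achieves the maximum entropy of log_2(6) = 2.5850 bits.

Distribution A has the highest entropy.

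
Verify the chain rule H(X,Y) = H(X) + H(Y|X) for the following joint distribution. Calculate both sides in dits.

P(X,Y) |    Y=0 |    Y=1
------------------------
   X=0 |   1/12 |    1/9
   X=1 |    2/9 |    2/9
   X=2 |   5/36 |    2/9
H(X,Y) = 0.7505, H(X) = 0.4546, H(Y|X) = 0.2960 (all in dits)

Chain rule: H(X,Y) = H(X) + H(Y|X)

Left side — joint entropy directly:
H(X,Y) = -Σ p(x,y) log p(x,y) = 0.7505 dits

Right side — compute H(Y|X) from the conditional distributions:
P(X) = (7/36, 4/9, 13/36), so H(X) = 0.4546 dits
H(Y|X) = Σ_x P(X=x) · H(Y|X=x):
  P(Y|X=0) = (3/7, 4/7), H(Y|X=0) = 0.2966, weight P(X=0) = 7/36
  P(Y|X=1) = (1/2, 1/2), H(Y|X=1) = 0.3010, weight P(X=1) = 4/9
  P(Y|X=2) = (5/13, 8/13), H(Y|X=2) = 0.2894, weight P(X=2) = 13/36
H(Y|X) = 0.2960 dits

H(X) + H(Y|X) = 0.4546 + 0.2960 = 0.7505 dits

Both sides equal 0.7505 dits. ✓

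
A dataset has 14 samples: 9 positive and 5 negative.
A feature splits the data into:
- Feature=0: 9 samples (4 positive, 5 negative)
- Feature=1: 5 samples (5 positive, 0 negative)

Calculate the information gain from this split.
0.3032 bits

Information Gain = H(Y) - H(Y|Feature)

Before split:
P(positive) = 9/14 = 0.6429
H(Y) = 0.9403 bits

After split:
Feature=0: H = 0.9911 bits (weight = 9/14)
Feature=1: H = 0.0000 bits (weight = 5/14)
H(Y|Feature) = (9/14)×0.9911 + (5/14)×0.0000 = 0.6371 bits

Information Gain = 0.9403 - 0.6371 = 0.3032 bits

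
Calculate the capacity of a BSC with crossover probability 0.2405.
0.2041 bits

For a binary symmetric channel (BSC) with error probability p:
Capacity C = 1 - H(p) bits per symbol

where H(p) = -p log₂(p) - (1-p) log₂(1-p) is the binary entropy function.

H(0.2405) = 0.7959 bits
C = 1 - 0.7959 = 0.2041 bits per symbol

This means we can reliably transmit up to 0.2041 bits of information per channel use.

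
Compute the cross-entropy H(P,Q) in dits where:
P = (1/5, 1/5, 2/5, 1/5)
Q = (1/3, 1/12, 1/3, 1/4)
0.6225 dits

Cross-entropy: H(P,Q) = -Σ p(x) log q(x)

Alternatively: H(P,Q) = H(P) + D_KL(P||Q)
H(P) = 0.5786 dits
D_KL(P||Q) = 0.0440 dits

H(P,Q) = 0.5786 + 0.0440 = 0.6225 dits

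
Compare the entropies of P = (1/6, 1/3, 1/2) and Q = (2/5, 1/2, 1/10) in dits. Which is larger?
P

Computing entropies in dits:
H(P) = 0.4392
H(Q) = 0.4097

Distribution P has higher entropy.

Intuition: The distribution closer to uniform (more spread out) has higher entropy.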